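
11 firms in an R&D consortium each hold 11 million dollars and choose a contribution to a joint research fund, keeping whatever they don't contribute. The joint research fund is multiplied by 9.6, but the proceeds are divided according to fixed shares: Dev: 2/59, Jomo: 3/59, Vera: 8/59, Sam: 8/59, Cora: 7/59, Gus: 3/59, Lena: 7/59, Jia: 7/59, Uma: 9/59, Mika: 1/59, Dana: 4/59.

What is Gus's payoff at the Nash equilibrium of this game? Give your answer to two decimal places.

For player j, contributing a unit is worthwhile iff 9.6 × (j's share) ≥ 1, i.e. iff j's share is at least 0.1042.
Vera, Sam, Cora, Lena, Jia and Uma are above the threshold, contributing 11 each; the remaining 5 contribute 0. Total contributed: 66.
Gus keeps 11 and receives 9.6 × 66 × 3/59 = 32.22 from the joint research fund, for a payoff of 43.22.

43.22 million dollars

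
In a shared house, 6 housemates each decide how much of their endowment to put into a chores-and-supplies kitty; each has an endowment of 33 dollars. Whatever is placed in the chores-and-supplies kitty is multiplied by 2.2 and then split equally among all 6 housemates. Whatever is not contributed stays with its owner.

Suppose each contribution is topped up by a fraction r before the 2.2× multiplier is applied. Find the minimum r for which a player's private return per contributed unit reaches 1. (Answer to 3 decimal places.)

1.727

With matching at rate r, one contributed unit becomes (1 + r) in the chores-and-supplies kitty and returns 2.2 × (1 + r) / 6 to the contributor.
Setting this equal to 1: 1 + r = 6/2.2 = 2.7273.
So the minimum matching rate is r = 2.7273 − 1 = 1.727.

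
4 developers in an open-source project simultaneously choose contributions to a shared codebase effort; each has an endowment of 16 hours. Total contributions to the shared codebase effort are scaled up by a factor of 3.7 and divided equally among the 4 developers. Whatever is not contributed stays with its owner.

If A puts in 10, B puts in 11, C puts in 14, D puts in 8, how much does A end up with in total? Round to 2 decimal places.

Total contributed: 10 + 11 + 14 + 8 = 43.
Each receives 3.7 × 43 / 4 = 39.78 from the shared codebase effort.
A keeps 16 − 10 = 6, so A's payoff is 6 + 39.78 = 45.78.

45.78 hours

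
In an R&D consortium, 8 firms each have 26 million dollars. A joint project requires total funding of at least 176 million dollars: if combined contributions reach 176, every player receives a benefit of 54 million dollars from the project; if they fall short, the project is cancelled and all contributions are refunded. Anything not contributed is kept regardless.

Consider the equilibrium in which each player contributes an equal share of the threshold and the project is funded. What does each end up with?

58 million dollars

Equal share of the threshold: 176/8 = 22.
At this profile no one gains by cutting their contribution: any cut drops the total below 176, the project is cancelled, contributions are refunded, and the deviator ends with 26, which is less than 26 − 22 + 54 = 58. Contributing more than 22 just wastes the excess. So contributing exactly 22 is a best response.
Each player's payoff: 26 − 22 + 54 = 58.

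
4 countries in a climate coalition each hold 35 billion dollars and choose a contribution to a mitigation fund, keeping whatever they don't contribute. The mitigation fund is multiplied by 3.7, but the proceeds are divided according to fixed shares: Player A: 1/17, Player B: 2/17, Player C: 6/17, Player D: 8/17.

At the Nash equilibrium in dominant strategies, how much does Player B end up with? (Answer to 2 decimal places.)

65.47 billion dollars

A player with share s gets back 3.7·s per unit contributed, so full contribution is dominant for anyone with s > 1/3.7 = 0.2703 and zero contribution is dominant for anyone below.
Player C and Player D clear that bar, contributing 35 each; the remaining 2 contribute 0. Total contributed: 70.
Player B keeps 35 and receives 3.7 × 70 × 2/17 = 30.47 from the mitigation fund, for a payoff of 65.47.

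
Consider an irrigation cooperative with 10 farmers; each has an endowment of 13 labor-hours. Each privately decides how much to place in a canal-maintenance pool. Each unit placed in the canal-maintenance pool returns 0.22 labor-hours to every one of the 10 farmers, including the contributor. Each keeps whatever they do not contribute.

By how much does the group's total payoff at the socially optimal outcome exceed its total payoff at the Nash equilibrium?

156.00 labor-hours

The private return per contributed unit is 0.22 < 1, so contributing 0 is dominant for every player. At the Nash equilibrium everyone keeps their 13, and the group total is 10 × 13 = 130.
Each contributed unit returns 2.200 to the group as a whole (0.22 to each of 10 players), which exceeds 1, so the social optimum is full contribution: group total = 2.200 × 130 = 286.00.
Efficiency loss = 286.00 − 130 = 156.00.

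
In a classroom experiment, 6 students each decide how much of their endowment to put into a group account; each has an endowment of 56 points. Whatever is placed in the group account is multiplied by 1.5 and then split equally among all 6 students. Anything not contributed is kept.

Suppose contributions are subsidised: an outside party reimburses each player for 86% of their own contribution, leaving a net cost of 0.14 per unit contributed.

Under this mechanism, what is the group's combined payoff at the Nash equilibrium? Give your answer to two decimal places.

Under the mechanism each unit contributed yields (1.5/6) / 0.14 = 1.7857 back to its contributor per unit of net cost, which exceeds 1, making full contribution the dominant choice for everyone.
So the Nash equilibrium is full contribution by all 6; the group earns 6 × (56 × 0.86 + 1.5 × 56) = 792.96.

792.96 points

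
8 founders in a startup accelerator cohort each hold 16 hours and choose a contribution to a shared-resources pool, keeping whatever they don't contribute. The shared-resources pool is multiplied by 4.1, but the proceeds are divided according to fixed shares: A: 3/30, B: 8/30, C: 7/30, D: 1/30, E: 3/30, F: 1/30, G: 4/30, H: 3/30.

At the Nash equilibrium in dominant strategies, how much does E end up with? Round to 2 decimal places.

For player j, contributing a unit is worthwhile iff 4.1 × (j's share) ≥ 1, i.e. iff j's share is at least 0.2439.
The only share above 0.2439 is B's 8/30, contributing 16; the remaining 7 contribute 0. Total contributed: 16.
E keeps 16 and receives 4.1 × 16 × 3/30 = 6.56 from the shared-resources pool, for a payoff of 22.56.

22.56 hours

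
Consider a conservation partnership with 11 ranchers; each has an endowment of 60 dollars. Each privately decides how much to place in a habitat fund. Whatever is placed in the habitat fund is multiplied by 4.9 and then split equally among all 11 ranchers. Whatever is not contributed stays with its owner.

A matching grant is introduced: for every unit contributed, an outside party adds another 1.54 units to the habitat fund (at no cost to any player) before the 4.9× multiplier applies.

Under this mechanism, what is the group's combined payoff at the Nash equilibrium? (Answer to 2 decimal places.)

Under the mechanism each unit contributed yields 4.9 × 2.54 / 11 = 1.1315 back to its contributor per unit of net cost, which exceeds 1, making full contribution the dominant choice for everyone.
At the Nash equilibrium everyone contributes 60. Group total payoff = 4.9 × 2.54 × 660 = 8214.36.

8214.36 dollars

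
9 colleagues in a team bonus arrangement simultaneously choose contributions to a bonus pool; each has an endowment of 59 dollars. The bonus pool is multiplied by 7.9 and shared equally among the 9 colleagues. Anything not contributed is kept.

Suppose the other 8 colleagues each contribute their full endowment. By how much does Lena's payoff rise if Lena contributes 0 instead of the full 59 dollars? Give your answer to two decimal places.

7.21 dollars

Switching from a contribution of 59 to 0 lets Lena keep an extra 59 dollars, but lowers the bonus pool by 59, which costs Lena their own share of that drop: 7.9/9 × 59 = 51.79.
Net gain = 59 − 51.79 = 7.21. The private return per contributed unit (0.8778) is below 1, so free-riding is indeed the best response regardless of what the others do.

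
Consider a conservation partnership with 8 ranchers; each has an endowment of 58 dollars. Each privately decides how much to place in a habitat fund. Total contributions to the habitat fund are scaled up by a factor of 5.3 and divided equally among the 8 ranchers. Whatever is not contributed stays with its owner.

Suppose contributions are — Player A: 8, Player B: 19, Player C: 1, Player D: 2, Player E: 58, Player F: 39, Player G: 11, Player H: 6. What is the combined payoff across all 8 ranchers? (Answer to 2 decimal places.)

1083.20 dollars

Total contributed: 8 + 19 + 1 + 2 + 58 + 39 + 11 + 6 = 144; total kept: 8 × 58 − 144 = 320.
The habitat fund pays out 5.3 × 144 = 763.20 in aggregate.
Group total = 320 + 763.20 = 1083.20.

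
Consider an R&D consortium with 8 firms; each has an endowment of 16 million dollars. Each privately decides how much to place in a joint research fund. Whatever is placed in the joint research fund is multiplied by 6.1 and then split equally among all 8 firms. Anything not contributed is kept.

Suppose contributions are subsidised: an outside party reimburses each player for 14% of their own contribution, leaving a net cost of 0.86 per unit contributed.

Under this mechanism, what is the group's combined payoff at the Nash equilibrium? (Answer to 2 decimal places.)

Even with the mechanism, each unit contributed returns only (6.1/8) / 0.86 = 0.8866 per unit of net cost, so contributing nothing is still dominant.
At the Nash equilibrium no one contributes; group total payoff = 8 × 16 = 128.

128.00 million dollars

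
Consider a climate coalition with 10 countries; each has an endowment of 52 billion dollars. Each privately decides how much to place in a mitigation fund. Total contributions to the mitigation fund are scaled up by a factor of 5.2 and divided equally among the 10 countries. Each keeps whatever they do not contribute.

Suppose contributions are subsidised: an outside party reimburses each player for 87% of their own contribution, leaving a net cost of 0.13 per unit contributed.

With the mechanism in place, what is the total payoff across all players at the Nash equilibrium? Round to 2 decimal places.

Under the mechanism each unit contributed yields (5.2/10) / 0.13 = 4.0000 back to its contributor per unit of net cost, which exceeds 1, making full contribution the dominant choice for everyone.
At the Nash equilibrium everyone contributes 52. Group total payoff = 10 × (52 × 0.87 + 5.2 × 52) = 3156.40.

3156.40 billion dollars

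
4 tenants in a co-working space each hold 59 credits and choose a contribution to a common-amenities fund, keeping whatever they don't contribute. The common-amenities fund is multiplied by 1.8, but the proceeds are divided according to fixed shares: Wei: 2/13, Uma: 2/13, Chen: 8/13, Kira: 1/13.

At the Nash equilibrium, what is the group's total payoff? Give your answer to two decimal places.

Player j's private return per contributed unit is 1.8 × (j's share). Contributing is weakly dominant for j when that share is at least 1/1.8 = 0.5556, and contributing 0 is dominant otherwise.
Only Chen (8/13) clears that bar, contributing 59; the remaining 3 contribute 0. Total contributed: 59.
The common-amenities fund pays out 1.8 × 59 = 106.20 in total (split across the unequal shares, but the aggregate is all that matters for the group sum).
The 3 free-riders keep 59 each, adding 177. Group total = 177 + 106.20 = 283.20.

283.20 credits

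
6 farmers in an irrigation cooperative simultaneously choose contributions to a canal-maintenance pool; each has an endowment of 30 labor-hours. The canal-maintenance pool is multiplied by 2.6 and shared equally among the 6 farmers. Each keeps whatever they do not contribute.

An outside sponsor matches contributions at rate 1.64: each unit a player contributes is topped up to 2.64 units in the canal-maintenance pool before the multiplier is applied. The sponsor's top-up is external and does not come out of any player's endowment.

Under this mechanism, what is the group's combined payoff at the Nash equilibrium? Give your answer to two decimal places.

1235.52 labor-hours

With the mechanism, a contributed unit returns 2.6 × 2.64 / 6 = 1.1440 per unit of net cost to the contributor — now above 1 — so contributing fully is weakly dominant for every player.
At the Nash equilibrium everyone contributes 30. Group total payoff = 2.6 × 2.64 × 180 = 1235.52.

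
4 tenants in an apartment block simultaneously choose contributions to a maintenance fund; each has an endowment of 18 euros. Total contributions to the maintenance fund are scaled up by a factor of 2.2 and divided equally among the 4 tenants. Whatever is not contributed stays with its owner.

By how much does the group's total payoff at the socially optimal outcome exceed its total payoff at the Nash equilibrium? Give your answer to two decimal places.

86.40 euros

Each contributed unit returns 2.2/4 = 0.5500 to its contributor — below 1 — so contributing 0 is dominant for every player. At the Nash equilibrium everyone keeps their 18, and the group total is 4 × 18 = 72.
Each contributed unit returns 2.200 to the group as a whole (0.5500 to each of 4 players), which exceeds 1, so the social optimum is full contribution: group total = 2.200 × 72 = 158.40.
Efficiency loss = 158.40 − 72 = 86.40.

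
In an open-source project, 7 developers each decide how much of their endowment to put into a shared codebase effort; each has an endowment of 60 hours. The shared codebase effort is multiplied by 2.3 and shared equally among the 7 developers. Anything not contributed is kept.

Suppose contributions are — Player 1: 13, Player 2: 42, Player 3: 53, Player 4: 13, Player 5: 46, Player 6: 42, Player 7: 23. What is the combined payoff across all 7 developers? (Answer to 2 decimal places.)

721.60 hours

Total contributed: 13 + 42 + 53 + 13 + 46 + 42 + 23 = 232; total kept: 7 × 60 − 232 = 188.
The shared codebase effort pays out 2.3 × 232 = 533.60 in aggregate.
Group total = 188 + 533.60 = 721.60.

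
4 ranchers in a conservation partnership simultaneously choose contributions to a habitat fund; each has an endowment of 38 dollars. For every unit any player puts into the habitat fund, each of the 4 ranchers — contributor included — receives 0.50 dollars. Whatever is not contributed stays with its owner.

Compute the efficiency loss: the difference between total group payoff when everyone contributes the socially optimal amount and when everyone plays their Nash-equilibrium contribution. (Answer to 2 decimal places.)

The private return per contributed unit is 0.50 < 1, so contributing 0 is dominant for every player. At the Nash equilibrium everyone keeps their 38, and the group total is 4 × 38 = 152.
Each contributed unit returns 2.000 to the group as a whole (0.50 to each of 4 players), which exceeds 1, so the social optimum is full contribution: group total = 2.000 × 152 = 304.00.
Efficiency loss = 304.00 − 152 = 152.00.

152.00 dollars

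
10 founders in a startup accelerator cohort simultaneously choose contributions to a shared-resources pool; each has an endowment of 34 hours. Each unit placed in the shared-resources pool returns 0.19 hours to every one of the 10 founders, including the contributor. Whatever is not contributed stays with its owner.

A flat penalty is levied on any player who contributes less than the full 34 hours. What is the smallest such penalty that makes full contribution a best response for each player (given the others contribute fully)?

27.54 hours

Given the others contribute fully, the best deviation is to contribute 0 (any partial contribution still incurs the fine and gives up units whose private return 0.19 is below 1).
Deviating from 34 to 0 saves 34 hours but forfeits the deviator's share of the drop in the shared-resources pool: 0.19 × 34 = 6.46.
So the deviation gain is 34 − 6.46 = 27.54, and the fine must be at least 27.54 hours to wipe it out.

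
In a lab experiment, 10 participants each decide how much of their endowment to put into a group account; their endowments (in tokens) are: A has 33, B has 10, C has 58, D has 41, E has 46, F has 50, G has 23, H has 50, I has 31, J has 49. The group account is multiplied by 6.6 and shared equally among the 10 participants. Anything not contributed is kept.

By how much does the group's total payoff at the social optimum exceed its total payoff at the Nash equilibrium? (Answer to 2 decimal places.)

2189.60 tokens

The private return per contributed unit is 6.6/10 = 0.6600 < 1 for every player regardless of endowment, so the Nash equilibrium is zero contribution and the group total is Σ E_j = 33 + 10 + 58 + 41 + 46 + 50 + 23 + 50 + 31 + 49 = 391.
Each contributed unit returns 6.600 to the group, so the social optimum is full contribution by everyone: group total = 6.600 × 391 = 2580.60.
Efficiency loss = (6.600 − 1) × 391 = 2189.60.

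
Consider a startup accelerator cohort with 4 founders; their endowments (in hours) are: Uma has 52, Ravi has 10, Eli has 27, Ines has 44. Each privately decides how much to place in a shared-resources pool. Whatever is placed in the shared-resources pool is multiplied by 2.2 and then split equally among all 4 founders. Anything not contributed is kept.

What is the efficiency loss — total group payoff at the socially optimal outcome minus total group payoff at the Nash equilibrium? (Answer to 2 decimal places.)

159.60 hours

The private return per contributed unit is 2.2/4 = 0.5500 < 1 for every player regardless of endowment, so the Nash equilibrium is zero contribution and the group total is Σ E_j = 52 + 10 + 27 + 44 = 133.
Each contributed unit returns 2.200 to the group, so the social optimum is full contribution by everyone: group total = 2.200 × 133 = 292.60.
Efficiency loss = (2.200 − 1) × 133 = 159.60.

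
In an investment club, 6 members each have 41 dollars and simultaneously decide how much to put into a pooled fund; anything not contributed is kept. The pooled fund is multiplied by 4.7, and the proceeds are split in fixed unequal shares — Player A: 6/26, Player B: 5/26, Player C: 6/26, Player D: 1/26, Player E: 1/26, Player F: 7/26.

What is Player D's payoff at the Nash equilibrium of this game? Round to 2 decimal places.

Each unit j contributes comes back to j as 4.7 × (j's share), so j prefers to contribute only if that share exceeds 1/4.7 = 0.2128; otherwise keeping the unit dominates.
The shares above 0.2128 belong to Player A, Player C and Player F, contributing 41 each; the remaining 3 contribute 0. Total contributed: 123.
Player D keeps 41 and receives 4.7 × 123 × 1/26 = 22.23 from the pooled fund, for a payoff of 63.23.

63.23 dollars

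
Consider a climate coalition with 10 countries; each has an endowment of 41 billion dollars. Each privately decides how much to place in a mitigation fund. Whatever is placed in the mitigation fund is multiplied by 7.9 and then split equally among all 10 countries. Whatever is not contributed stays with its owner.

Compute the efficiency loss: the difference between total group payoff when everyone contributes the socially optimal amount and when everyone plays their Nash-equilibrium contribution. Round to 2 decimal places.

Each contributed unit returns 7.9/10 = 0.7900 to its contributor — below 1 — so contributing 0 is dominant for every player. At the Nash equilibrium everyone keeps their 41, and the group total is 10 × 41 = 410.
Each contributed unit returns 7.900 to the group as a whole (0.7900 to each of 10 players), which exceeds 1, so the social optimum is full contribution: group total = 7.900 × 410 = 3239.00.
Efficiency loss = 3239.00 − 410 = 2829.00.

2829.00 billion dollars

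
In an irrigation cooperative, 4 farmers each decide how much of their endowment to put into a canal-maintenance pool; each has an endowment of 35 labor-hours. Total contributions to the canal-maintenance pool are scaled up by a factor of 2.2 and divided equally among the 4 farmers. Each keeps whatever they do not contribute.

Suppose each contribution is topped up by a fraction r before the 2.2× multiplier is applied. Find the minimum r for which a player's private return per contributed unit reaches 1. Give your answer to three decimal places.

0.818

With matching at rate r, one contributed unit becomes (1 + r) in the canal-maintenance pool and returns 2.2 × (1 + r) / 4 to the contributor.
Setting this equal to 1: 1 + r = 4/2.2 = 1.8182.
So the minimum matching rate is r = 1.8182 − 1 = 0.818.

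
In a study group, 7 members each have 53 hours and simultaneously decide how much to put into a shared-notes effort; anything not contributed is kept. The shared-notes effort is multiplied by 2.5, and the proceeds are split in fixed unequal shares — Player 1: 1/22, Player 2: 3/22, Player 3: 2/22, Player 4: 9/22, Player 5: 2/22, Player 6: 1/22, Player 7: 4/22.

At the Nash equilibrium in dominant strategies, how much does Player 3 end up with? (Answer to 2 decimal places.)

65.05 hours

Player j's private return per contributed unit is 2.5 × (j's share). Contributing is weakly dominant for j when that share is at least 1/2.5 = 0.4000, and contributing 0 is dominant otherwise.
The only share above 0.4000 is Player 4's 9/22, contributing 53; the remaining 6 contribute 0. Total contributed: 53.
Player 3 keeps 53 and receives 2.5 × 53 × 2/22 = 12.05 from the shared-notes effort, for a payoff of 65.05.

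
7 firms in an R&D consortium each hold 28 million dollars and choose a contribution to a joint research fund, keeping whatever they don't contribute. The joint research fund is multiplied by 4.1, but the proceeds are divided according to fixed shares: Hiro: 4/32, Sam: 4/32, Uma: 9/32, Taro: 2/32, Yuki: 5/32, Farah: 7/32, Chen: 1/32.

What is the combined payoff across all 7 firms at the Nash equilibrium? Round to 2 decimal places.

282.80 million dollars

A player with share s gets back 4.1·s per unit contributed, so full contribution is dominant for anyone with s > 1/4.1 = 0.2439 and zero contribution is dominant for anyone below.
Only Uma (9/32) clears that bar, contributing 28; the remaining 6 contribute 0. Total contributed: 28.
The joint research fund pays out 4.1 × 28 = 114.80 in total (split across the unequal shares, but the aggregate is all that matters for the group sum).
The 6 free-riders keep 28 each, adding 168. Group total = 168 + 114.80 = 282.80.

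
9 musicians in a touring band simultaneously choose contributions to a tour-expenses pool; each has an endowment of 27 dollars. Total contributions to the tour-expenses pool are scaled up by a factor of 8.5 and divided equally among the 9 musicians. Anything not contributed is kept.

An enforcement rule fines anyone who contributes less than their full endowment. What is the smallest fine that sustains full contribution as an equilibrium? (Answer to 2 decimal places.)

Given the others contribute fully, the best deviation is to contribute 0 (any partial contribution still incurs the fine and gives up units whose private return 0.9444 is below 1).
Deviating from 27 to 0 saves 27 dollars but forfeits the deviator's share of the drop in the tour-expenses pool: 8.5/9 × 27 = 25.50.
So the deviation gain is 27 − 25.50 = 1.50, and the fine must be at least 1.50 dollars to wipe it out.

1.50 dollars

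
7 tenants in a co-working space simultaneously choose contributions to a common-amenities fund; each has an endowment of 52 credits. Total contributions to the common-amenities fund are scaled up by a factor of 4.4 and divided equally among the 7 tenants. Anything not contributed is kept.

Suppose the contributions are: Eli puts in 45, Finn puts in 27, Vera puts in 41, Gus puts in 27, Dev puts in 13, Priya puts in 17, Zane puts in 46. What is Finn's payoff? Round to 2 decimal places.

160.77 credits

Total contributed: 45 + 27 + 41 + 27 + 13 + 17 + 46 = 216.
Each receives 4.4 × 216 / 7 = 135.77 from the common-amenities fund.
Finn keeps 52 − 27 = 25, so Finn's payoff is 25 + 135.77 = 160.77.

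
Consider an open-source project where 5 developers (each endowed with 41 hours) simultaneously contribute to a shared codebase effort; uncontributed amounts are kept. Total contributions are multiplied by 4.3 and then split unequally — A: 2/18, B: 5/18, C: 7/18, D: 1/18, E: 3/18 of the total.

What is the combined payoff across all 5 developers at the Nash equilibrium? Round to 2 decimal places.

475.60 hours

For player j, contributing a unit is worthwhile iff 4.3 × (j's share) ≥ 1, i.e. iff j's share is at least 0.2326.
The shares above 0.2326 belong to B and C, contributing 41 each; the remaining 3 contribute 0. Total contributed: 82.
The shared codebase effort pays out 4.3 × 82 = 352.60 in total (split across the unequal shares, but the aggregate is all that matters for the group sum).
The 3 free-riders keep 41 each, adding 123. Group total = 123 + 352.60 = 475.60.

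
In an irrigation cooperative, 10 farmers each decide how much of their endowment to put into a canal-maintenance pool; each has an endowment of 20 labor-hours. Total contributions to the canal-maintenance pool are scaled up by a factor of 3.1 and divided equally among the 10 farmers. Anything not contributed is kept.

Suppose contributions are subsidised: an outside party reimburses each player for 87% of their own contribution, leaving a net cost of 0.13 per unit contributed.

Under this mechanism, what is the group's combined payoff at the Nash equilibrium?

With the mechanism, a contributed unit returns (3.1/10) / 0.13 = 2.3846 per unit of net cost to the contributor — now above 1 — so contributing fully is weakly dominant for every player.
At the Nash equilibrium everyone contributes 20. Group total payoff = 10 × (20 × 0.87 + 3.1 × 20) = 794.00.

794.00 labor-hours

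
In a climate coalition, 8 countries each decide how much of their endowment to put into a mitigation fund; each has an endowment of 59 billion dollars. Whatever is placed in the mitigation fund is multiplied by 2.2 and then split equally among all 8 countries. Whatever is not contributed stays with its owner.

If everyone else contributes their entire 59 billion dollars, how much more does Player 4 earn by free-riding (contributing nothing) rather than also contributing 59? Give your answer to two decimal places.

Switching from a contribution of 59 to 0 lets Player 4 keep an extra 59 billion dollars, but lowers the mitigation fund by 59, which costs Player 4 their own share of that drop: 2.2/8 × 59 = 16.22.
Net gain = 59 − 16.22 = 42.78. The private return per contributed unit (0.2750) is below 1, so free-riding is indeed the best response regardless of what the others do.

42.78 billion dollars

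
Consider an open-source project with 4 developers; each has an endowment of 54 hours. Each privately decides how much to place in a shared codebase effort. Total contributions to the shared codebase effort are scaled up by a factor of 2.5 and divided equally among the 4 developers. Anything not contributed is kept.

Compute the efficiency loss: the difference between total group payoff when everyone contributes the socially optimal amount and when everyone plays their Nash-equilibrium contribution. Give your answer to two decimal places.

Each contributed unit returns 2.5/4 = 0.6250 to its contributor — below 1 — so contributing 0 is dominant for every player. At the Nash equilibrium everyone keeps their 54, and the group total is 4 × 54 = 216.
Each contributed unit returns 2.500 to the group as a whole (0.6250 to each of 4 players), which exceeds 1, so the social optimum is full contribution: group total = 2.500 × 216 = 540.00.
Efficiency loss = 540.00 − 216 = 324.00.

324.00 hours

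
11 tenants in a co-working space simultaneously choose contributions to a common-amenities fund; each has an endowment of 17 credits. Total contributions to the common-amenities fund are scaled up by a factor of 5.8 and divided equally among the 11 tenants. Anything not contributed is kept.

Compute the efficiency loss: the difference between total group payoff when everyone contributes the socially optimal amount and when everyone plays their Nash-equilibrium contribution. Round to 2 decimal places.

897.60 credits

Each contributed unit returns 5.8/11 = 0.5273 to its contributor — below 1 — so contributing 0 is dominant for every player. At the Nash equilibrium everyone keeps their 17, and the group total is 11 × 17 = 187.
Each contributed unit returns 5.800 to the group as a whole (0.5273 to each of 11 players), which exceeds 1, so the social optimum is full contribution: group total = 5.800 × 187 = 1084.60.
Efficiency loss = 1084.60 − 187 = 897.60.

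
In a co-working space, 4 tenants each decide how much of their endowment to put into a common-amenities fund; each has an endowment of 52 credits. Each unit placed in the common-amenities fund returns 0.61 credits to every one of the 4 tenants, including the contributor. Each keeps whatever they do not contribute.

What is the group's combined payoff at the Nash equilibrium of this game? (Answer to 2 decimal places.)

The private return per contributed unit is 0.61 < 1, so contributing 0 is dominant for every player. At the Nash equilibrium everyone keeps their 52, and the group total is 4 × 52 = 208.

208.00 credits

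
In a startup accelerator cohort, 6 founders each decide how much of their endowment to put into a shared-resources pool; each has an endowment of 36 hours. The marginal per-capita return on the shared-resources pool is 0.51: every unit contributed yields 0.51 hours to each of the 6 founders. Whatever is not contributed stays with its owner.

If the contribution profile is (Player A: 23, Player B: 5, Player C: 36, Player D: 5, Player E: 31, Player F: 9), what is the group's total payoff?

Total contributed: 23 + 5 + 36 + 5 + 31 + 9 = 109; total kept: 6 × 36 − 109 = 107.
The shared-resources pool pays out 0.51 × 6 × 109 = 333.54 in aggregate.
Group total = 107 + 333.54 = 440.54.

440.54 hours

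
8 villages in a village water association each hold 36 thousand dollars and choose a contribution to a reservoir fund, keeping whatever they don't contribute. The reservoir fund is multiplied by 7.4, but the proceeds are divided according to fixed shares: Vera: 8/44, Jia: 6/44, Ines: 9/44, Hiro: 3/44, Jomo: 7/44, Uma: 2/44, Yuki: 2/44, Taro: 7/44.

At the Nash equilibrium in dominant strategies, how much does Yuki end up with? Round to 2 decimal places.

96.55 thousand dollars

A player with share s gets back 7.4·s per unit contributed, so full contribution is dominant for anyone with s > 1/7.4 = 0.1351 and zero contribution is dominant for anyone below.
Vera, Jia, Ines, Jomo and Taro clear that bar, contributing 36 each; the remaining 3 contribute 0. Total contributed: 180.
Yuki keeps 36 and receives 7.4 × 180 × 2/44 = 60.55 from the reservoir fund, for a payoff of 96.55.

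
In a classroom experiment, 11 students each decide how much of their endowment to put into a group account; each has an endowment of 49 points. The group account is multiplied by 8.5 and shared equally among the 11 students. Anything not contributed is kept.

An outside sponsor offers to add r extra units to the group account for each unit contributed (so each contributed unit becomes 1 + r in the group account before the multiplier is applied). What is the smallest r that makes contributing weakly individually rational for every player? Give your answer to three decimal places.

0.294

With matching at rate r, one contributed unit becomes (1 + r) in the group account and returns 8.5 × (1 + r) / 11 to the contributor.
Setting this equal to 1: 1 + r = 11/8.5 = 1.2941.
So the minimum matching rate is r = 1.2941 − 1 = 0.294.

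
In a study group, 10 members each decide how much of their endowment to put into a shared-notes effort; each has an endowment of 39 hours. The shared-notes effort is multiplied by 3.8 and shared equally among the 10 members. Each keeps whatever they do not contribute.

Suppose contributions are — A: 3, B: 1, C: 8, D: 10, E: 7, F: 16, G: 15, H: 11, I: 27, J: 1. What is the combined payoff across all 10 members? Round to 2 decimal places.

667.20 hours

Total contributed: 3 + 1 + 8 + 10 + 7 + 16 + 15 + 11 + 27 + 1 = 99; total kept: 10 × 39 − 99 = 291.
The shared-notes effort pays out 3.8 × 99 = 376.20 in aggregate.
Group total = 291 + 376.20 = 667.20.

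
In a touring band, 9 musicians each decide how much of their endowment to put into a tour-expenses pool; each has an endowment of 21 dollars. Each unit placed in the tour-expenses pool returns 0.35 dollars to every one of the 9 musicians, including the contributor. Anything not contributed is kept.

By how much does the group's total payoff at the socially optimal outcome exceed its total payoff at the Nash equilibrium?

The private return per contributed unit is 0.35 < 1, so contributing 0 is dominant for every player. At the Nash equilibrium everyone keeps their 21, and the group total is 9 × 21 = 189.
Each contributed unit returns 3.150 to the group as a whole (0.35 to each of 9 players), which exceeds 1, so the social optimum is full contribution: group total = 3.150 × 189 = 595.35.
Efficiency loss = 595.35 − 189 = 406.35.

406.35 dollars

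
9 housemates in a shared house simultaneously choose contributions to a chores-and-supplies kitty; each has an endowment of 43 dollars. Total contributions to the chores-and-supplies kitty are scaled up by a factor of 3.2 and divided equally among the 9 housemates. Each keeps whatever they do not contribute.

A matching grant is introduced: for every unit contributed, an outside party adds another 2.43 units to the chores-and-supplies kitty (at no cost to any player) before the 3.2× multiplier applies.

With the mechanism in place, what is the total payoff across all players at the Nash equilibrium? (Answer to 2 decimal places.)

The effective private return per unit is now 3.2 × 3.43 / 9 = 1.2196 > 1, so every player's dominant strategy flips to full contribution.
At the Nash equilibrium everyone contributes 43. Group total payoff = 3.2 × 3.43 × 387 = 4247.71.

4247.71 dollars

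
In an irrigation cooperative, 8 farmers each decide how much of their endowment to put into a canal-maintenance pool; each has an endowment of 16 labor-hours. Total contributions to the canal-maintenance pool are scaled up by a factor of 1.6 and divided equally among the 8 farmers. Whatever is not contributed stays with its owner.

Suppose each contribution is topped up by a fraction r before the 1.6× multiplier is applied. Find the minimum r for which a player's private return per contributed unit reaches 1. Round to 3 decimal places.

4.000

With matching at rate r, one contributed unit becomes (1 + r) in the canal-maintenance pool and returns 1.6 × (1 + r) / 8 to the contributor.
Setting this equal to 1: 1 + r = 8/1.6 = 5.0000.
So the minimum matching rate is r = 5.0000 − 1 = 4.000.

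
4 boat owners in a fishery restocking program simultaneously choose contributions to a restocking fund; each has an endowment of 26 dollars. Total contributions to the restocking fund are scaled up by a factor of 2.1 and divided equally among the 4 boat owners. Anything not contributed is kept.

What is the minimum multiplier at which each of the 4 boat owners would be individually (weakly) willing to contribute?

4

A contributed unit returns (multiplier)/4 to its contributor.
This reaches 1 exactly when the multiplier is 4.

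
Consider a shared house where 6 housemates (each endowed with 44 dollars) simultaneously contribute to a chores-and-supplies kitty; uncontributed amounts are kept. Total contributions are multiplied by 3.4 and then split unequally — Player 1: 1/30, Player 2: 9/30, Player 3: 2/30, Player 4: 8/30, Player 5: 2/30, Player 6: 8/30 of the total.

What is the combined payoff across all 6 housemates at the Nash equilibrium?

369.60 dollars

Player j's private return per contributed unit is 3.4 × (j's share). Contributing is weakly dominant for j when that share is at least 1/3.4 = 0.2941, and contributing 0 is dominant otherwise.
Player 2 alone (share 9/30) is above the threshold, contributing 44; the remaining 5 contribute 0. Total contributed: 44.
The chores-and-supplies kitty pays out 3.4 × 44 = 149.60 in total (split across the unequal shares, but the aggregate is all that matters for the group sum).
The 5 free-riders keep 44 each, adding 220. Group total = 220 + 149.60 = 369.60.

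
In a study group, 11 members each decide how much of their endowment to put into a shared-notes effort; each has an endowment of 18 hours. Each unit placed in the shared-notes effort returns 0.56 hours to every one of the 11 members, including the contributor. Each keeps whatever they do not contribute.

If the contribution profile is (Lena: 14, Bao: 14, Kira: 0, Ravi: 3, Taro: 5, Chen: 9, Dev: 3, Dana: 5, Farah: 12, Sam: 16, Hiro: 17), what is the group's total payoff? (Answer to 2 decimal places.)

Total contributed: 14 + 14 + 0 + 3 + 5 + 9 + 3 + 5 + 12 + 16 + 17 = 98; total kept: 11 × 18 − 98 = 100.
The shared-notes effort pays out 0.56 × 11 × 98 = 603.68 in aggregate.
Group total = 100 + 603.68 = 703.68.

703.68 hours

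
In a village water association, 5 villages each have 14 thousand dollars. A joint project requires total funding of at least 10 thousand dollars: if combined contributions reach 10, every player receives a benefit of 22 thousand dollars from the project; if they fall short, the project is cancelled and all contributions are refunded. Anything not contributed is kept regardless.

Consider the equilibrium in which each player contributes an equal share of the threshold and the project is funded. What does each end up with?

34 thousand dollars

Equal share of the threshold: 10/5 = 2.
At this profile no one gains by cutting their contribution: any cut drops the total below 10, the project is cancelled, contributions are refunded, and the deviator ends with 14, which is less than 14 − 2 + 22 = 34. Contributing more than 2 just wastes the excess. So contributing exactly 2 is a best response.
Each player's payoff: 14 − 2 + 22 = 34.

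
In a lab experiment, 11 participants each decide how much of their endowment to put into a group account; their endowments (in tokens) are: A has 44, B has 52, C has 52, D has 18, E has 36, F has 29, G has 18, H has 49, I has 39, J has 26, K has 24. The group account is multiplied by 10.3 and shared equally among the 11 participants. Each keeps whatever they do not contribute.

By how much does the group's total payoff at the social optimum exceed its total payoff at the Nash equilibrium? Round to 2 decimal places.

3599.10 tokens

The private return per contributed unit is 10.3/11 = 0.9364 < 1 for every player regardless of endowment, so the Nash equilibrium is zero contribution and the group total is Σ E_j = 44 + 52 + 52 + 18 + 36 + 29 + 18 + 49 + 39 + 26 + 24 = 387.
Each contributed unit returns 10.300 to the group, so the social optimum is full contribution by everyone: group total = 10.300 × 387 = 3986.10.
Efficiency loss = (10.300 − 1) × 387 = 3599.10.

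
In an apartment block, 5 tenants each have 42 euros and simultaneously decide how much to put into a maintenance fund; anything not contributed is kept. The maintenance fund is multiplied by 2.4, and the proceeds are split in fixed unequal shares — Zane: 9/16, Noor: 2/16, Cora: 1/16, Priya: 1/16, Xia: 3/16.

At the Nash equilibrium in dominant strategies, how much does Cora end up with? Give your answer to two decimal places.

Each unit j contributes comes back to j as 2.4 × (j's share), so j prefers to contribute only if that share exceeds 1/2.4 = 0.4167; otherwise keeping the unit dominates.
Zane alone (share 9/16) is above the threshold, contributing 42; the remaining 4 contribute 0. Total contributed: 42.
Cora keeps 42 and receives 2.4 × 42 × 1/16 = 6.30 from the maintenance fund, for a payoff of 48.30.

48.30 euros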